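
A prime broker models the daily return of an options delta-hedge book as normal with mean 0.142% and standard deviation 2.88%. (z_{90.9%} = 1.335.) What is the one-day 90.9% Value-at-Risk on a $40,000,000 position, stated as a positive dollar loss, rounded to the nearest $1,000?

$1,481,000

VaR = −μ + z·σ = −(0.142%) + 1.335 × 2.88% = 3.703%.
On $40,000,000: 0.03703 × $40,000,000 = $1,481,200.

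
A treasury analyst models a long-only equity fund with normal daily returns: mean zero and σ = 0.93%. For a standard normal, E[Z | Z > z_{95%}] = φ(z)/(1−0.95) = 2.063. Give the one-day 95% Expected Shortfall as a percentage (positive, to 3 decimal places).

1.919%

ES = 0.93% × 2.063 = 1.919%.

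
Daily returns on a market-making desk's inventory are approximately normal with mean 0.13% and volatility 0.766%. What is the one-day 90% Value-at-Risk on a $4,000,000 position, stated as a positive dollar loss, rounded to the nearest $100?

$34,100

At 90% one-sided, z = 1.282.
VaR = −μ + z·σ = −(0.13%) + 1.282 × 0.766% = 0.852%.
On $4,000,000: 0.00852 × $4,000,000 = $34,080.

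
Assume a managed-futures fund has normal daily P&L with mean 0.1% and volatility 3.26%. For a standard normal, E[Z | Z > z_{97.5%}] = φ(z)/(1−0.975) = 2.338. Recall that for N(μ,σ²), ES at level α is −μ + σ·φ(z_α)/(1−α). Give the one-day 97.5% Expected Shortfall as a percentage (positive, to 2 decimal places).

ES = −(0.1%) + 3.26% × 2.338 = 7.522%.

7.52%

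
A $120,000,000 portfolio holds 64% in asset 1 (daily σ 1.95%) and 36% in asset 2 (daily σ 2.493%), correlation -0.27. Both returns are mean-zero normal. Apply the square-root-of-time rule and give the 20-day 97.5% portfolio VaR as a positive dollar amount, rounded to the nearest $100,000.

σ_p = √(0.64²·1.95² + 0.36²·2.493² + 2·-0.27·0.64·0.36·1.95·2.493) = 1.326%.
σ_{20d} = 1.326% × √20 = 5.930%.
z(97.5%) = 1.960.
VaR = 1.960 × 5.930% = 11.623%; on $120,000,000 that is $13,947,600.

$13,900,000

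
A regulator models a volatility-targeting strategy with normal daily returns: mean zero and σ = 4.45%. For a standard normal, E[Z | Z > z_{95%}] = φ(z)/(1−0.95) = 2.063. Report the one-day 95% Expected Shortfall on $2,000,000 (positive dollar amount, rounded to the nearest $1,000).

$184,000

ES = 4.45% × 2.063 = 9.180%.
On $2,000,000: 0.09180 × $2,000,000 = $183,600.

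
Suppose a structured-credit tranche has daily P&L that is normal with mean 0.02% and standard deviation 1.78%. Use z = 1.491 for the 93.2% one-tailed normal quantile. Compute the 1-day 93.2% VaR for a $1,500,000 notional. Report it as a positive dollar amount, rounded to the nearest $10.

$39,510

VaR = −μ + z·σ = −(0.02%) + 1.491 × 1.78% = 2.634%.
On $1,500,000: 0.02634 × $1,500,000 = $39,510.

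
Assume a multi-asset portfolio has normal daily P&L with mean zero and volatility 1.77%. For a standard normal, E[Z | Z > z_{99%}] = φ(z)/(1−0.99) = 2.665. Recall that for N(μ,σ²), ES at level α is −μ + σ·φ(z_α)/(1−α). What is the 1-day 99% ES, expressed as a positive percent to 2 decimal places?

ES = 1.77% × 2.665 = 4.717%.

4.72%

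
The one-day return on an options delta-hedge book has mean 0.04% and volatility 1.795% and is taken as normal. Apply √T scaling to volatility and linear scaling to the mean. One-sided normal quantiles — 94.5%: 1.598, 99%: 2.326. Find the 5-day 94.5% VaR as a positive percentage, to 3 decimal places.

6.214%

σ_{5d} = 1.795% × √5 = 4.014%; μ_{5d} = 5 × 0.04% = 0.200%.
VaR = −(0.200%) + 1.598 × 4.014% = 6.214%.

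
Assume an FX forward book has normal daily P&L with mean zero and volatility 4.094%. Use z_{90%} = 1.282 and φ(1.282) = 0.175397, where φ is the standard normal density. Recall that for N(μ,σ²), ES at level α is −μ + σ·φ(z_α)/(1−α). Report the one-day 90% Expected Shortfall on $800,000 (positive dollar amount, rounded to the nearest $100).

Tail multiplier: φ(z)/(1−α) = 0.175397 / 0.1 = 1.754.
ES = 4.094% × 1.754 = 7.181%.
On $800,000: 0.07181 × $800,000 = $57,448.

$57,400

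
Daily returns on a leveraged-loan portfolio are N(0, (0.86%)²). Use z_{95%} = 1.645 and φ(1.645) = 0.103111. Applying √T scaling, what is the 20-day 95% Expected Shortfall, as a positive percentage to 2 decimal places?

7.93%

σ_{20d} = 0.86% × √20 = 3.846%.
ES multiplier = φ(z)/(1−α) = 0.103111/0.05 = 2.062.
ES = 3.846% × 2.062 = 7.930%.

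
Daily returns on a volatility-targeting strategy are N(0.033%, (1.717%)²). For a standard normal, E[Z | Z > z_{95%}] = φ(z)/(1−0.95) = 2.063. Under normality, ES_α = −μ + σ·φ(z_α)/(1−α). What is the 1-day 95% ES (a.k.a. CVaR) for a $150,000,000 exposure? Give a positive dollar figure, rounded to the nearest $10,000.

$5,260,000

ES = −(0.033%) + 1.717% × 2.063 = 3.509%.
On $150,000,000: 0.03509 × $150,000,000 = $5,263,500.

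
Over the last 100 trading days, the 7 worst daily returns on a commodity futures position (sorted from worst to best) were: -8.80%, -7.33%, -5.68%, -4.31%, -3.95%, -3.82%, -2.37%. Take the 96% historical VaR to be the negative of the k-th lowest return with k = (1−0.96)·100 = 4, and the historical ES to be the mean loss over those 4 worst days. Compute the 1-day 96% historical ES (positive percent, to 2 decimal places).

The 4 worst returns sum to -26.12%.
ES = −(-26.12%) / 4 = 6.53%.

6.53%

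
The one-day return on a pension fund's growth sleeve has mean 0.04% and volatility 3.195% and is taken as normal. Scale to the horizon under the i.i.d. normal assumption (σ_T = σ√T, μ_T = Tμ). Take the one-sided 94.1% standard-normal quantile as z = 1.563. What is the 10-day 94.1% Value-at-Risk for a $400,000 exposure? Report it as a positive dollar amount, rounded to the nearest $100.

σ_{10d} = 3.195% × √10 = 10.103%; μ_{10d} = 10 × 0.04% = 0.400%.
VaR = −(0.400%) + 1.563 × 10.103% = 15.391%.
On $400,000: 0.15391 × $400,000 = $61,564.

$61,600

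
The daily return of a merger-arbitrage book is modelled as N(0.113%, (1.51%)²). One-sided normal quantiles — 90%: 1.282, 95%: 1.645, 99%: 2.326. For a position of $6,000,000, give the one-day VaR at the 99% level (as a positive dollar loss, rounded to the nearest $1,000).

$204,000

VaR = −μ + z·σ = −(0.113%) + 2.326 × 1.51% = 3.399%.
On $6,000,000: 0.03399 × $6,000,000 = $203,940.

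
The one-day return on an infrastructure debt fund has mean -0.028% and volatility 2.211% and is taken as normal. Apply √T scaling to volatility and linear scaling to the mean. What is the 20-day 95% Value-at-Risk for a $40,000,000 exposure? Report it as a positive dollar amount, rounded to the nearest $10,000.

At 95%, z = 1.645.
σ_{20d} = 2.211% × √20 = 9.888%; μ_{20d} = 20 × -0.028% = -0.560%.
VaR = −(-0.560%) + 1.645 × 9.888% = 16.826%.
On $40,000,000: 0.16826 × $40,000,000 = $6,730,400.

$6,730,000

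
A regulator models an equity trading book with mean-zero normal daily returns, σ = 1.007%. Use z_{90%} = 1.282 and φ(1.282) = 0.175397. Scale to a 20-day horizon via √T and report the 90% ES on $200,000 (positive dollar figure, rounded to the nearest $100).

σ_{20d} = 1.007% × √20 = 4.503%.
ES multiplier = φ(z)/(1−α) = 0.175397/0.1 = 1.754.
ES = 4.503% × 1.754 = 7.898%; on $200,000: $15,796.

$15,800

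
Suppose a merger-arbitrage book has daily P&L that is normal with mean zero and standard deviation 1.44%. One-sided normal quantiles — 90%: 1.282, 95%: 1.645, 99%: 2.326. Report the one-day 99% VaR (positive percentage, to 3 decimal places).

3.349%

VaR = z·σ = 2.326 × 1.44% = 3.349%.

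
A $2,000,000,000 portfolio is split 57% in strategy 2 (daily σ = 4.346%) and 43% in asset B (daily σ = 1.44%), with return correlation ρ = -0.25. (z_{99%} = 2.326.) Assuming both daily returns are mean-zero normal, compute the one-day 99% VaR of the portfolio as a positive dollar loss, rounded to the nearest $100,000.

$111,600,000

σ_p² = 0.57²·4.346² + 0.43²·1.44² + 2·-0.25·0.57·0.43·4.346·1.44 = 5.7531 (%²).
σ_p = √5.7531 = 2.399%.
VaR = 2.326 × 2.399% = 5.580%; on $2,000,000,000 that is $111,600,000.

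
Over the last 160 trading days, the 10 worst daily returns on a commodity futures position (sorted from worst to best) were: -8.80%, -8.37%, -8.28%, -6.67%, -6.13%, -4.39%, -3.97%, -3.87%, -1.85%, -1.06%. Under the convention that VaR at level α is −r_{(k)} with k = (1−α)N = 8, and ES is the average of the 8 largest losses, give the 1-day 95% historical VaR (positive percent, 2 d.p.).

k = 8; the 8th lowest return is -3.87%, so VaR = 3.87%.

3.87%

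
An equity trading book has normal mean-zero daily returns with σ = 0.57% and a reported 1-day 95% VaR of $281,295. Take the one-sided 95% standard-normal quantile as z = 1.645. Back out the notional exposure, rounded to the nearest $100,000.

VaR as a fraction of value: z·σ = 1.645 × 0.57% = 0.93765%.
Position = $281,295 / 0.0093765 = $30,000,000.

$30,000,000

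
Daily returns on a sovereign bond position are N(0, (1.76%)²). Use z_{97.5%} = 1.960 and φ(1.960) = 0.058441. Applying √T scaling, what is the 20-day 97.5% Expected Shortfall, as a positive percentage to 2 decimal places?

σ_{20d} = 1.76% × √20 = 7.871%.
ES multiplier = φ(z)/(1−α) = 0.058441/0.025 = 2.338.
ES = 7.871% × 2.338 = 18.402%.

18.40%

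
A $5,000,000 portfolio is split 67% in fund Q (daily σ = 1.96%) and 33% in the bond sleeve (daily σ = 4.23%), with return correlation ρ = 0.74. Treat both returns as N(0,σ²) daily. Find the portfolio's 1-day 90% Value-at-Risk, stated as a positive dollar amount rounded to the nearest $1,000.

σ_p² = 0.67²·1.96² + 0.33²·4.23² + 2·0.74·0.67·0.33·1.96·4.23 = 6.3860 (%²).
σ_p = √6.3860 = 2.527%.
At 90%, z = 1.282.
VaR = 1.282 × 2.527% = 3.240%; on $5,000,000 that is $162,000.

$162,000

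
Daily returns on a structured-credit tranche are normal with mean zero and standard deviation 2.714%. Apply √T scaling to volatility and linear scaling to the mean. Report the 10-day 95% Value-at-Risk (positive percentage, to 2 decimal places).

14.12%

At 95%, z = 1.645.
σ_{10d} = 2.714% × √10 = 8.582%.
VaR = 1.645 × 8.582% = 14.117%.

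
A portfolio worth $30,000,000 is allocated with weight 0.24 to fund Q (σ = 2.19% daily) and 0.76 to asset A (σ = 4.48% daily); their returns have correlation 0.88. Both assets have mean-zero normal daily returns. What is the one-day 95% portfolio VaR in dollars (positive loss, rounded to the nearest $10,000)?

σ_p² = 0.24²·2.19² + 0.76²·4.48² + 2·0.88·0.24·0.76·2.19·4.48 = 15.0185 (%²).
σ_p = √15.0185 = 3.875%.
At 95%, z = 1.645.
VaR = 1.645 × 3.875% = 6.374%; on $30,000,000 that is $1,912,200.

$1,910,000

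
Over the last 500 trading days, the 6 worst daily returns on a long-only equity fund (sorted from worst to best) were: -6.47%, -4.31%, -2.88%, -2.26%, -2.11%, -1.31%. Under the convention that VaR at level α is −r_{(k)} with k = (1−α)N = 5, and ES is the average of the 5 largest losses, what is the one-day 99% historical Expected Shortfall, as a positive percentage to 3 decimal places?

The 5 worst returns sum to -18.03%.
ES = −(-18.03%) / 5 = 3.606%.

3.606%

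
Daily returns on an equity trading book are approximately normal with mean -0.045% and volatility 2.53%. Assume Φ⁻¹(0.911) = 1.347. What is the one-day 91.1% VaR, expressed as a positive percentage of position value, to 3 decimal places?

VaR = −μ + z·σ = −(-0.045%) + 1.347 × 2.53% = 3.453%.

3.453%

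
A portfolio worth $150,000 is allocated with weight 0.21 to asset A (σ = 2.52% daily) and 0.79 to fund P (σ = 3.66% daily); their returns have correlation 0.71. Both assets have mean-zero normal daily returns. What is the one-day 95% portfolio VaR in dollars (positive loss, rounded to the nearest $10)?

$8,110

σ_p² = 0.21²·2.52² + 0.79²·3.66² + 2·0.71·0.21·0.79·2.52·3.66 = 10.8130 (%²).
σ_p = √10.8130 = 3.288%.
At 95%, z = 1.645.
VaR = 1.645 × 3.288% = 5.409%; on $150,000 that is $8,114.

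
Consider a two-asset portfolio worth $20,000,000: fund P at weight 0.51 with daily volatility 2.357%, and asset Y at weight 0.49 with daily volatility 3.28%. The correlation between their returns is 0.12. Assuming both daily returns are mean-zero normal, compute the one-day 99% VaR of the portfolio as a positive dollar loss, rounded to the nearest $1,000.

$986,000

σ_p² = 0.51²·2.357² + 0.49²·3.28² + 2·0.12·0.51·0.49·2.357·3.28 = 4.4917 (%²).
σ_p = √4.4917 = 2.119%.
At 99%, z = 2.326.
VaR = 2.326 × 2.119% = 4.929%; on $20,000,000 that is $985,800.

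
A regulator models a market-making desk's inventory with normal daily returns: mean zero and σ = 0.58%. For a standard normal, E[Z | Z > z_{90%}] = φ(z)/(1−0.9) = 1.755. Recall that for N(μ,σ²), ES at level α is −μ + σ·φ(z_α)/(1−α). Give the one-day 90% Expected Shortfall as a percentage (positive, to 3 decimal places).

ES = 0.58% × 1.755 = 1.018%.

1.018%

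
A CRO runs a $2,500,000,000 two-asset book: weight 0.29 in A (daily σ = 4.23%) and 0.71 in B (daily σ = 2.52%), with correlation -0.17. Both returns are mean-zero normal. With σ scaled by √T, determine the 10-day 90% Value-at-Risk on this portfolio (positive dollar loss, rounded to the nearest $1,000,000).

$202,000,000

σ_p = √(0.29²·4.23² + 0.71²·2.52² + 2·-0.17·0.29·0.71·4.23·2.52) = 1.990%.
σ_{10d} = 1.990% × √10 = 6.293%.
z(90%) = 1.282.
VaR = 1.282 × 6.293% = 8.068%; on $2,500,000,000 that is $201,700,000.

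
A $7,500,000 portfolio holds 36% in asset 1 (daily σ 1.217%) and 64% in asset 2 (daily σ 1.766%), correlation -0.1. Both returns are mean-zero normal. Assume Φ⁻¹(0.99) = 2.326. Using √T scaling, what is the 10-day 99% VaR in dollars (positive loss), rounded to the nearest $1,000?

$646,000

σ_p = √(0.36²·1.217² + 0.64²·1.766² + 2·-0.1·0.36·0.64·1.217·1.766) = 1.171%.
σ_{10d} = 1.171% × √10 = 3.703%.
VaR = 2.326 × 3.703% = 8.613%; on $7,500,000 that is $645,975.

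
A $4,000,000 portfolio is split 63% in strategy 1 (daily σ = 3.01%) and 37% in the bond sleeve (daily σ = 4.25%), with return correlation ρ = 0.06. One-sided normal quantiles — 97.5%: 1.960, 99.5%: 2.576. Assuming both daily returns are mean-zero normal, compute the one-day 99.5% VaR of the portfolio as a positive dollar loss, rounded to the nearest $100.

$261,200

σ_p² = 0.63²·3.01² + 0.37²·4.25² + 2·0.06·0.63·0.37·3.01·4.25 = 6.4265 (%²).
σ_p = √6.4265 = 2.535%.
VaR = 2.576 × 2.535% = 6.530%; on $4,000,000 that is $261,200.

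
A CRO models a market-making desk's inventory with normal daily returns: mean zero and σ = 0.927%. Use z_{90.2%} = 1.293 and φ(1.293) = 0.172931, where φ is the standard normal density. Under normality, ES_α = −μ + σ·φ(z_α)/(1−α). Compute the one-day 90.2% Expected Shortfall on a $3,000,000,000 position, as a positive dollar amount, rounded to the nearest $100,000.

$49,100,000

Tail multiplier: φ(z)/(1−α) = 0.172931 / 0.098 = 1.765.
ES = 0.927% × 1.765 = 1.636%.
On $3,000,000,000: 0.01636 × $3,000,000,000 = $49,080,000.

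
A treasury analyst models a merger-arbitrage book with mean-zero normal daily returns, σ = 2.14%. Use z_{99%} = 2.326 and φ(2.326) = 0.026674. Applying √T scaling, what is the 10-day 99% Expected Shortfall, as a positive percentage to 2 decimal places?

18.05%

σ_{10d} = 2.14% × √10 = 6.767%.
ES multiplier = φ(z)/(1−α) = 0.026674/0.01 = 2.667.
ES = 6.767% × 2.667 = 18.048%.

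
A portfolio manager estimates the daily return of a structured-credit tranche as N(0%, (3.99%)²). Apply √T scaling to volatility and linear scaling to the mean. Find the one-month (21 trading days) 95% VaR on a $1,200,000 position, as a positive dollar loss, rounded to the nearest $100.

$360,900

At 95%, z = 1.645.
σ_{21d} = 3.99% × √21 = 18.284%.
VaR = 1.645 × 18.284% = 30.077%.
On $1,200,000: 0.30077 × $1,200,000 = $360,924.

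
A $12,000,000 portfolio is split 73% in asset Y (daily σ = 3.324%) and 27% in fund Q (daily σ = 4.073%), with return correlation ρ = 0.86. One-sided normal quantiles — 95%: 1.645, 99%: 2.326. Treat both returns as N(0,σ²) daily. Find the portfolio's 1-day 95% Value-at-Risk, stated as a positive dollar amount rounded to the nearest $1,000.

σ_p² = 0.73²·3.324² + 0.27²·4.073² + 2·0.86·0.73·0.27·3.324·4.073 = 11.6871 (%²).
σ_p = √11.6871 = 3.419%.
VaR = 1.645 × 3.419% = 5.624%; on $12,000,000 that is $674,880.

$675,000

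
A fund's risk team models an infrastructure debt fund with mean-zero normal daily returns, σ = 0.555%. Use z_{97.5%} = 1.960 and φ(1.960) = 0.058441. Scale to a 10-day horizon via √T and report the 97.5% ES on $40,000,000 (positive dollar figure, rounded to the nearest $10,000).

σ_{10d} = 0.555% × √10 = 1.755%.
ES multiplier = φ(z)/(1−α) = 0.058441/0.025 = 2.338.
ES = 1.755% × 2.338 = 4.103%; on $40,000,000: $1,641,200.

$1,640,000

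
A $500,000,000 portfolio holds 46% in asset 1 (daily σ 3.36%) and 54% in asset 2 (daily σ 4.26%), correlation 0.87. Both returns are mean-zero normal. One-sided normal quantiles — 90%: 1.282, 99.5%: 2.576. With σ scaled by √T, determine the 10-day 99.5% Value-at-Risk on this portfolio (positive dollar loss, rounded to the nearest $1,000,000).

σ_p = √(0.46²·3.36² + 0.54²·4.26² + 2·0.87·0.46·0.54·3.36·4.26) = 3.724%.
σ_{10d} = 3.724% × √10 = 11.776%.
VaR = 2.576 × 11.776% = 30.335%; on $500,000,000 that is $151,675,000.

$152,000,000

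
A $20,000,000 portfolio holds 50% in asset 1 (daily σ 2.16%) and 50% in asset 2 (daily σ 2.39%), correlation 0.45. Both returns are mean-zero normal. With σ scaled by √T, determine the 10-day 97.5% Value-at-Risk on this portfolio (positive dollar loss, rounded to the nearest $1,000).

σ_p = √(0.5²·2.16² + 0.5²·2.39² + 2·0.45·0.5·0.5·2.16·2.39) = 1.938%.
σ_{10d} = 1.938% × √10 = 6.128%.
z(97.5%) = 1.960.
VaR = 1.960 × 6.128% = 12.011%; on $20,000,000 that is $2,402,200.

$2,402,000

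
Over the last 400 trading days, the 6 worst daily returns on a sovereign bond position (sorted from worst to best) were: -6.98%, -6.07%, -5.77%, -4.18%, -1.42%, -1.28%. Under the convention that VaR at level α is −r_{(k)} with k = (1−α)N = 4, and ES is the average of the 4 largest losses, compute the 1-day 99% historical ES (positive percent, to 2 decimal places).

The 4 worst returns sum to -23.00%.
ES = −(-23.00%) / 4 = 5.75%.

5.75%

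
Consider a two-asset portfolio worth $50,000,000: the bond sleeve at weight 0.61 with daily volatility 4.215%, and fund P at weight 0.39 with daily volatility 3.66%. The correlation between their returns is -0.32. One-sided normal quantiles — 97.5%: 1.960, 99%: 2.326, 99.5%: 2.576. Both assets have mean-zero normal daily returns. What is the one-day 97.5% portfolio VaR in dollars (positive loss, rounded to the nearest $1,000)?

$2,460,000

σ_p² = 0.61²·4.215² + 0.39²·3.66² + 2·-0.32·0.61·0.39·4.215·3.66 = 6.2994 (%²).
σ_p = √6.2994 = 2.510%.
VaR = 1.960 × 2.510% = 4.920%; on $50,000,000 that is $2,460,000.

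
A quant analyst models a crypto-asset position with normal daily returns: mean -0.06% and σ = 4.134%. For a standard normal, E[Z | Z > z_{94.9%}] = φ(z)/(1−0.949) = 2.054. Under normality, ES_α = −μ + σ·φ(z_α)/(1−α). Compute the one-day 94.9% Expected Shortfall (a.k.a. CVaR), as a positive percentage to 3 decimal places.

8.551%

ES = −(-0.06%) + 4.134% × 2.054 = 8.551%.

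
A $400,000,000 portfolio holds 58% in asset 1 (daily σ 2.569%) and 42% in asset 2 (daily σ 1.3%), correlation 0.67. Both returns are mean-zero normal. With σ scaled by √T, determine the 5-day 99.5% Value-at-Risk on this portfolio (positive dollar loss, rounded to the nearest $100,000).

σ_p = √(0.58²·2.569² + 0.42²·1.3² + 2·0.67·0.58·0.42·2.569·1.3) = 1.900%.
σ_{5d} = 1.900% × √5 = 4.249%.
z(99.5%) = 2.576.
VaR = 2.576 × 4.249% = 10.945%; on $400,000,000 that is $43,780,000.

$43,800,000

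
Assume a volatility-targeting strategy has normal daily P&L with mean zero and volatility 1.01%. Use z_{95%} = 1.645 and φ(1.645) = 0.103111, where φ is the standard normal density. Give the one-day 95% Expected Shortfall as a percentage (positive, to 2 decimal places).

Tail multiplier: φ(z)/(1−α) = 0.103111 / 0.05 = 2.062.
ES = 1.01% × 2.062 = 2.083%.

2.08%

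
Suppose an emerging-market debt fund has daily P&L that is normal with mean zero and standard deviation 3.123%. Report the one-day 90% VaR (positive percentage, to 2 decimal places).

4.00%

At 90% one-sided, z = 1.282.
VaR = z·σ = 1.282 × 3.123% = 4.004%.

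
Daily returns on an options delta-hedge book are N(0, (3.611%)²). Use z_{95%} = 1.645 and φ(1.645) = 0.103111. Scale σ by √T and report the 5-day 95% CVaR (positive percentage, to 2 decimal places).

16.65%

σ_{5d} = 3.611% × √5 = 8.074%.
ES multiplier = φ(z)/(1−α) = 0.103111/0.05 = 2.062.
ES = 8.074% × 2.062 = 16.649%.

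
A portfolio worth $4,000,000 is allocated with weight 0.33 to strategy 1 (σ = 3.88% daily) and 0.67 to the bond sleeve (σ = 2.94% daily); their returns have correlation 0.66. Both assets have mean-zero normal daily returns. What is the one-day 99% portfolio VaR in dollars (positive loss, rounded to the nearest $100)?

$276,800

σ_p² = 0.33²·3.88² + 0.67²·2.94² + 2·0.66·0.33·0.67·3.88·2.94 = 8.8488 (%²).
σ_p = √8.8488 = 2.975%.
At 99%, z = 2.326.
VaR = 2.326 × 2.975% = 6.920%; on $4,000,000 that is $276,800.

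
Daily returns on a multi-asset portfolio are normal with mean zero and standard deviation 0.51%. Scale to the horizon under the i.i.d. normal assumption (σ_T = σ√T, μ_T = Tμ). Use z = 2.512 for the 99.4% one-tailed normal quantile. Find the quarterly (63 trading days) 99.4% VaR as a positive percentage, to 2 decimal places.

σ_{63d} = 0.51% × √63 = 4.048%.
VaR = 2.512 × 4.048% = 10.169%.

10.17%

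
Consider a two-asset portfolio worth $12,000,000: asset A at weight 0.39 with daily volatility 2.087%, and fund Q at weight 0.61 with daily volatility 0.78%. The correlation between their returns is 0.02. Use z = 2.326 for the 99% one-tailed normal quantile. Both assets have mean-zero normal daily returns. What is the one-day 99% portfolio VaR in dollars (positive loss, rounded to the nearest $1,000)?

$265,000

σ_p² = 0.39²·2.087² + 0.61²·0.78² + 2·0.02·0.39·0.61·2.087·0.78 = 0.9044 (%²).
σ_p = √0.9044 = 0.951%.
VaR = 2.326 × 0.951% = 2.212%; on $12,000,000 that is $265,440.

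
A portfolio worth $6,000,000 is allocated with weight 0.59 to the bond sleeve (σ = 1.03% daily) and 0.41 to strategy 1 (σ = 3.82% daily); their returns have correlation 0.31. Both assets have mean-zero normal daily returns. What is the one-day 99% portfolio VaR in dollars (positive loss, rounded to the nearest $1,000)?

$258,000

σ_p² = 0.59²·1.03² + 0.41²·3.82² + 2·0.31·0.59·0.41·1.03·3.82 = 3.4124 (%²).
σ_p = √3.4124 = 1.847%.
At 99%, z = 2.326.
VaR = 2.326 × 1.847% = 4.296%; on $6,000,000 that is $257,760.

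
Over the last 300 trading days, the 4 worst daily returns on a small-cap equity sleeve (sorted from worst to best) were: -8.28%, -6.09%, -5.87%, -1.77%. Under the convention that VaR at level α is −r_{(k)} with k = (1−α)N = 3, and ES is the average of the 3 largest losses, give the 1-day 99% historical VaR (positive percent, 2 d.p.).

5.87%

k = 3; the 3rd lowest return is -5.87%, so VaR = 5.87%.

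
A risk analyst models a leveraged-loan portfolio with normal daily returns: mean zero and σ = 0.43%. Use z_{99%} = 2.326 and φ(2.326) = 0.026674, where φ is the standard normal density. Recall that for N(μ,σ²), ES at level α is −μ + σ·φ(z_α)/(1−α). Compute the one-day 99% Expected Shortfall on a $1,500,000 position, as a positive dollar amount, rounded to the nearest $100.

$17,200

Tail multiplier: φ(z)/(1−α) = 0.026674 / 0.01 = 2.667.
ES = 0.43% × 2.667 = 1.147%.
On $1,500,000: 0.01147 × $1,500,000 = $17,205.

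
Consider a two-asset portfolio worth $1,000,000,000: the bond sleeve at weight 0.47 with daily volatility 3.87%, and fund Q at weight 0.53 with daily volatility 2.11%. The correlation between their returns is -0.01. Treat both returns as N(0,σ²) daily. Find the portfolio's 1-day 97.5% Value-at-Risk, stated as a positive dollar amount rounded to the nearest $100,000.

σ_p² = 0.47²·3.87² + 0.53²·2.11² + 2·-0.01·0.47·0.53·3.87·2.11 = 4.5183 (%²).
σ_p = √4.5183 = 2.126%.
At 97.5%, z = 1.960.
VaR = 1.960 × 2.126% = 4.167%; on $1,000,000,000 that is $41,670,000.

$41,700,000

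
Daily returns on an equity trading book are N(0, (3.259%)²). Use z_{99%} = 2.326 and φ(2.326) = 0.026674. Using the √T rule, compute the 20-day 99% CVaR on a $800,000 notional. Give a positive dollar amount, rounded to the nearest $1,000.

σ_{20d} = 3.259% × √20 = 14.575%.
ES multiplier = φ(z)/(1−α) = 0.026674/0.01 = 2.667.
ES = 14.575% × 2.667 = 38.872%; on $800,000: $310,976.

$311,000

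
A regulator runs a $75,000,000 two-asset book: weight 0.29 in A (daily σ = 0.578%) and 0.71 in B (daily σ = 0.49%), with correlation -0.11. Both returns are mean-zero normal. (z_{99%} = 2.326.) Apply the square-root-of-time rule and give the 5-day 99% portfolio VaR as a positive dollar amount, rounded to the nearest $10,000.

σ_p = √(0.29²·0.578² + 0.71²·0.49² + 2·-0.11·0.29·0.71·0.578·0.49) = 0.369%.
σ_{5d} = 0.369% × √5 = 0.825%.
VaR = 2.326 × 0.825% = 1.919%; on $75,000,000 that is $1,439,250.

$1,440,000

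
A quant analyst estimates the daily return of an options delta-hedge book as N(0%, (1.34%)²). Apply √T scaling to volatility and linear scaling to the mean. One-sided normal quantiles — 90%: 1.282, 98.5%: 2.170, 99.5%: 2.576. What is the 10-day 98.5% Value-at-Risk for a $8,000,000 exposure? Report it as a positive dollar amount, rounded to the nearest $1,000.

σ_{10d} = 1.34% × √10 = 4.237%.
VaR = 2.170 × 4.237% = 9.194%.
On $8,000,000: 0.09194 × $8,000,000 = $735,520.

$736,000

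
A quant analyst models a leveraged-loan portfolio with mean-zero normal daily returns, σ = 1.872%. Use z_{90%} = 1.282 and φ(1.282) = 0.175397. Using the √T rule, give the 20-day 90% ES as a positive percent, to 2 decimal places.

14.68%

σ_{20d} = 1.872% × √20 = 8.372%.
ES multiplier = φ(z)/(1−α) = 0.175397/0.1 = 1.754.
ES = 8.372% × 1.754 = 14.684%.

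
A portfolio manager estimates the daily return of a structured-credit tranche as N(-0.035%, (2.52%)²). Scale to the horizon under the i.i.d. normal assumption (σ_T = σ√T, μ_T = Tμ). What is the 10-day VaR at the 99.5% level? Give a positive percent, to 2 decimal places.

20.88%

At 99.5%, z = 2.576.
σ_{10d} = 2.52% × √10 = 7.969%; μ_{10d} = 10 × -0.035% = -0.350%.
VaR = −(-0.350%) + 2.576 × 7.969% = 20.878%.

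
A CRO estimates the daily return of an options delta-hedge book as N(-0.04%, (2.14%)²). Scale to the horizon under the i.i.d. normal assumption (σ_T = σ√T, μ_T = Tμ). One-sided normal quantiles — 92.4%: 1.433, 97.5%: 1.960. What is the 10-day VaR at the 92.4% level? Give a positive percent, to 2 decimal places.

σ_{10d} = 2.14% × √10 = 6.767%; μ_{10d} = 10 × -0.04% = -0.400%.
VaR = −(-0.400%) + 1.433 × 6.767% = 10.097%.

10.10%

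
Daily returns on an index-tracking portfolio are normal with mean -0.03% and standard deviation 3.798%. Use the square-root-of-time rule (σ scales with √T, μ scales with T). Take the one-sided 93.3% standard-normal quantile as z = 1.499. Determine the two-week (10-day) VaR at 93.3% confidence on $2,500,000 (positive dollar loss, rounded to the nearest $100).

$457,600

σ_{10d} = 3.798% × √10 = 12.010%; μ_{10d} = 10 × -0.03% = -0.300%.
VaR = −(-0.300%) + 1.499 × 12.010% = 18.303%.
On $2,500,000: 0.18303 × $2,500,000 = $457,575.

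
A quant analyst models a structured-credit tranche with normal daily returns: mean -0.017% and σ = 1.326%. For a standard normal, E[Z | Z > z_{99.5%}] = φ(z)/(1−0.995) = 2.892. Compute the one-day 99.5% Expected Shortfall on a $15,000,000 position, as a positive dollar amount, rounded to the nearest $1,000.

ES = −(-0.017%) + 1.326% × 2.892 = 3.852%.
On $15,000,000: 0.03852 × $15,000,000 = $577,800.

$578,000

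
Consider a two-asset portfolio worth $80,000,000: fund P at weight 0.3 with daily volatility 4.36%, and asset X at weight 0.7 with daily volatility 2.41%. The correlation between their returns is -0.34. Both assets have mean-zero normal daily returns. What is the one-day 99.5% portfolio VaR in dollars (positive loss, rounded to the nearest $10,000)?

σ_p² = 0.3²·4.36² + 0.7²·2.41² + 2·-0.34·0.3·0.7·4.36·2.41 = 3.0563 (%²).
σ_p = √3.0563 = 1.748%.
At 99.5%, z = 2.576.
VaR = 2.576 × 1.748% = 4.503%; on $80,000,000 that is $3,602,400.

$3,600,000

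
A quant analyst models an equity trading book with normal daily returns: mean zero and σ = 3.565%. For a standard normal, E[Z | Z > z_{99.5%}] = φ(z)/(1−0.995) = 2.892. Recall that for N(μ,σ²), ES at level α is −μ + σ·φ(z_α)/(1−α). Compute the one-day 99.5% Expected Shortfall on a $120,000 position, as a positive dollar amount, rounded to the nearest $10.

ES = 3.565% × 2.892 = 10.310%.
On $120,000: 0.10310 × $120,000 = $12,372.

$12,370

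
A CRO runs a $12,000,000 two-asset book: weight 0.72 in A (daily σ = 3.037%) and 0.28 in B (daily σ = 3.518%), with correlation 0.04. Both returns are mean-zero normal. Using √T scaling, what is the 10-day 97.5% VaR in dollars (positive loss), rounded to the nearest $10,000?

$1,810,000

σ_p = √(0.72²·3.037² + 0.28²·3.518² + 2·0.04·0.72·0.28·3.037·3.518) = 2.434%.
σ_{10d} = 2.434% × √10 = 7.697%.
z(97.5%) = 1.960.
VaR = 1.960 × 7.697% = 15.086%; on $12,000,000 that is $1,810,320.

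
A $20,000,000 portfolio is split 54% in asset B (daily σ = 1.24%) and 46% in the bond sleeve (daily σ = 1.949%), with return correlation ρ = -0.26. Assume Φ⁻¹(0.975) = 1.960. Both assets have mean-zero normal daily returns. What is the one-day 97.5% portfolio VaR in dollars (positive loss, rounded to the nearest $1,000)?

$380,000

σ_p² = 0.54²·1.24² + 0.46²·1.949² + 2·-0.26·0.54·0.46·1.24·1.949 = 0.9400 (%²).
σ_p = √0.9400 = 0.970%.
VaR = 1.960 × 0.970% = 1.901%; on $20,000,000 that is $380,200.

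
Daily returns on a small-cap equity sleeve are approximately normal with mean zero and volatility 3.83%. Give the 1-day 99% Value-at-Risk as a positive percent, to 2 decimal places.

At 99% one-sided, z = 2.326.
VaR = z·σ = 2.326 × 3.83% = 8.909%.

8.91%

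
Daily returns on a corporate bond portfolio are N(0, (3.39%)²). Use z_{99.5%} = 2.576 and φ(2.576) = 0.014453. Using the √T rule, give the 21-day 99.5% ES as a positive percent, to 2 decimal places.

σ_{21d} = 3.39% × √21 = 15.535%.
ES multiplier = φ(z)/(1−α) = 0.014453/0.005 = 2.891.
ES = 15.535% × 2.891 = 44.912%.

44.91%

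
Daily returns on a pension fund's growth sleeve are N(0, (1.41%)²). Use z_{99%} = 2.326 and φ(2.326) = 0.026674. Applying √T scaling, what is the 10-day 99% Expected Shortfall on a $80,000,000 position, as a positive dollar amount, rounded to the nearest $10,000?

σ_{10d} = 1.41% × √10 = 4.459%.
ES multiplier = φ(z)/(1−α) = 0.026674/0.01 = 2.667.
ES = 4.459% × 2.667 = 11.892%; on $80,000,000: $9,513,600.

$9,510,000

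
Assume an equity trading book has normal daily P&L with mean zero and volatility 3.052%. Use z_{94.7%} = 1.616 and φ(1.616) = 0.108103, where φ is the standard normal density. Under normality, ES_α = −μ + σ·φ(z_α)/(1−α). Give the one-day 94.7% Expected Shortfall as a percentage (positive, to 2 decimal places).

Tail multiplier: φ(z)/(1−α) = 0.108103 / 0.053 = 2.040.
ES = 3.052% × 2.040 = 6.226%.

6.23%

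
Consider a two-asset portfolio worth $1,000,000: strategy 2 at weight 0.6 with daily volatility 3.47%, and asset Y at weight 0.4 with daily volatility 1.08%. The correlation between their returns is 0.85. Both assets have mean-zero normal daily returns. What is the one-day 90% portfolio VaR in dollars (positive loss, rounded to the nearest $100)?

σ_p² = 0.6²·3.47² + 0.4²·1.08² + 2·0.85·0.6·0.4·3.47·1.08 = 6.0504 (%²).
σ_p = √6.0504 = 2.460%.
At 90%, z = 1.282.
VaR = 1.282 × 2.460% = 3.154%; on $1,000,000 that is $31,540.

$31,500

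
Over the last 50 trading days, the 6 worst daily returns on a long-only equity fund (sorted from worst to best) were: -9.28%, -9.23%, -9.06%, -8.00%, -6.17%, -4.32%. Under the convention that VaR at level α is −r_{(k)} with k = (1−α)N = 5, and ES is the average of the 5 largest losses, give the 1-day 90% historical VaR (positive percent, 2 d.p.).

k = 5; the 5th lowest return is -6.17%, so VaR = 6.17%.

6.17%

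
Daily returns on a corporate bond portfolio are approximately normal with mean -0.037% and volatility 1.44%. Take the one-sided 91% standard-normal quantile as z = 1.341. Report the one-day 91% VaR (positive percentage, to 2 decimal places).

VaR = −μ + z·σ = −(-0.037%) + 1.341 × 1.44% = 1.968%.

1.97%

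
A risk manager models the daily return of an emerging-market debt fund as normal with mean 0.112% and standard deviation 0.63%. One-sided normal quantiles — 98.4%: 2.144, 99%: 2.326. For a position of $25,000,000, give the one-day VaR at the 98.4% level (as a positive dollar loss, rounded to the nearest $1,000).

$310,000

VaR = −μ + z·σ = −(0.112%) + 2.144 × 0.63% = 1.239%.
On $25,000,000: 0.01239 × $25,000,000 = $309,750.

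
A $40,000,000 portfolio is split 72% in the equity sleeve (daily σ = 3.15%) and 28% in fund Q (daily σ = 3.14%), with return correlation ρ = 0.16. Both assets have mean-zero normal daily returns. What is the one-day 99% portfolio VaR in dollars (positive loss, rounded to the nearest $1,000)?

σ_p² = 0.72²·3.15² + 0.28²·3.14² + 2·0.16·0.72·0.28·3.15·3.14 = 6.5549 (%²).
σ_p = √6.5549 = 2.560%.
At 99%, z = 2.326.
VaR = 2.326 × 2.560% = 5.955%; on $40,000,000 that is $2,382,000.

$2,382,000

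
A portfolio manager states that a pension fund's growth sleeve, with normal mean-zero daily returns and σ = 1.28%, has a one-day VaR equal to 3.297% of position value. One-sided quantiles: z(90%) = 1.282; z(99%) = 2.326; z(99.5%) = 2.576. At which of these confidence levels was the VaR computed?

99.5%

Implied z = VaR/σ = 3.297 / 1.28 = 2.576.
This matches z(99.5%) = 2.576.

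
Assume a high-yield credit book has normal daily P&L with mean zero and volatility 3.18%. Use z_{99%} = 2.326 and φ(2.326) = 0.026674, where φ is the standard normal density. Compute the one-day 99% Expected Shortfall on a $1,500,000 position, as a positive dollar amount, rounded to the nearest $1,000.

Tail multiplier: φ(z)/(1−α) = 0.026674 / 0.01 = 2.667.
ES = 3.18% × 2.667 = 8.481%.
On $1,500,000: 0.08481 × $1,500,000 = $127,215.

$127,000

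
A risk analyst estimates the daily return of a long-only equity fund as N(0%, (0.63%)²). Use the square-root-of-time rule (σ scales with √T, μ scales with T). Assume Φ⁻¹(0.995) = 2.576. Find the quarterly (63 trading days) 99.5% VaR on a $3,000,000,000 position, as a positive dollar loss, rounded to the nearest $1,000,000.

$386,000,000

σ_{63d} = 0.63% × √63 = 5.000%.
VaR = 2.576 × 5.000% = 12.880%.
On $3,000,000,000: 0.12880 × $3,000,000,000 = $386,400,000.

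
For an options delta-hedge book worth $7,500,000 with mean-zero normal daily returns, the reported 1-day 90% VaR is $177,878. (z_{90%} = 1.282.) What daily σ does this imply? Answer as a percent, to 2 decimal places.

VaR as a fraction: $177,878 / $7,500,000 = 2.372%.
σ = VaR / z = 2.372% / 1.282 = 1.850%.

1.85%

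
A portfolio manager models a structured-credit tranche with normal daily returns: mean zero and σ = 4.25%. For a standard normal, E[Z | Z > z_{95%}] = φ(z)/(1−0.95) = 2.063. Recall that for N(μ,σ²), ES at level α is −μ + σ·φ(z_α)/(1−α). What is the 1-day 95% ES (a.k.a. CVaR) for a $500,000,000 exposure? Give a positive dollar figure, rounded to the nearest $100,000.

ES = 4.25% × 2.063 = 8.768%.
On $500,000,000: 0.08768 × $500,000,000 = $43,840,000.

$43,800,000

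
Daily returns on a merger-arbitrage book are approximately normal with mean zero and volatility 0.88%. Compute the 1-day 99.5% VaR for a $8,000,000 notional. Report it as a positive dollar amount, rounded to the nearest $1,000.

$181,000

At 99.5% one-sided, z = 2.576.
VaR = z·σ = 2.576 × 0.88% = 2.267%.
On $8,000,000: 0.02267 × $8,000,000 = $181,360.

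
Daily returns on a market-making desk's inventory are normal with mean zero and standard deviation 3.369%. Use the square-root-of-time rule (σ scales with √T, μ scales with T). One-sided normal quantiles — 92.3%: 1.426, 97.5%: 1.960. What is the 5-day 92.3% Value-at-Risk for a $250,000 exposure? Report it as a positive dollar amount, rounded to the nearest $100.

$26,900

σ_{5d} = 3.369% × √5 = 7.533%.
VaR = 1.426 × 7.533% = 10.742%.
On $250,000: 0.10742 × $250,000 = $26,855.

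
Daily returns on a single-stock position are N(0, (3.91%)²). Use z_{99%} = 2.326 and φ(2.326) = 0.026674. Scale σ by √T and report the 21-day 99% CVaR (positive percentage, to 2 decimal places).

σ_{21d} = 3.91% × √21 = 17.918%.
ES multiplier = φ(z)/(1−α) = 0.026674/0.01 = 2.667.
ES = 17.918% × 2.667 = 47.787%.

47.79%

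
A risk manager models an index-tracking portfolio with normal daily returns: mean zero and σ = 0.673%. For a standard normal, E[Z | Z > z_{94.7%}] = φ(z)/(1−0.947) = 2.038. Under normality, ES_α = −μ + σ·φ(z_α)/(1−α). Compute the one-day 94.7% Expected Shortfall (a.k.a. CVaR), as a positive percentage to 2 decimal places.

1.37%

ES = 0.673% × 2.038 = 1.372%.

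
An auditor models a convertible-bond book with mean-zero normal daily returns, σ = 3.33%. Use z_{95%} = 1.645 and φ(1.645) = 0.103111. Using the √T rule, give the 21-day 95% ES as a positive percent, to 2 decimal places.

σ_{21d} = 3.33% × √21 = 15.260%.
ES multiplier = φ(z)/(1−α) = 0.103111/0.05 = 2.062.
ES = 15.260% × 2.062 = 31.466%.

31.47%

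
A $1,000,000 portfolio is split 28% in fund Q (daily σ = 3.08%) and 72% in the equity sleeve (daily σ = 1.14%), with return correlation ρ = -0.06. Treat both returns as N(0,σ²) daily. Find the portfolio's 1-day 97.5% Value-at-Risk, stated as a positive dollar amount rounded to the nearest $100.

$22,600

σ_p² = 0.28²·3.08² + 0.72²·1.14² + 2·-0.06·0.28·0.72·3.08·1.14 = 1.3325 (%²).
σ_p = √1.3325 = 1.154%.
At 97.5%, z = 1.960.
VaR = 1.960 × 1.154% = 2.262%; on $1,000,000 that is $22,620.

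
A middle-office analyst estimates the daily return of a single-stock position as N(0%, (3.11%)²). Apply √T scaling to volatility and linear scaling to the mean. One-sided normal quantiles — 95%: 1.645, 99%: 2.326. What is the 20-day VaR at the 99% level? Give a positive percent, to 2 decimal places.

σ_{20d} = 3.11% × √20 = 13.908%.
VaR = 2.326 × 13.908% = 32.350%.

32.35%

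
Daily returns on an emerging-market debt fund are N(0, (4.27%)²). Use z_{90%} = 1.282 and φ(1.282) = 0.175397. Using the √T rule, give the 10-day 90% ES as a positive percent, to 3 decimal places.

σ_{10d} = 4.27% × √10 = 13.503%.
ES multiplier = φ(z)/(1−α) = 0.175397/0.1 = 1.754.
ES = 13.503% × 1.754 = 23.684%.

23.684%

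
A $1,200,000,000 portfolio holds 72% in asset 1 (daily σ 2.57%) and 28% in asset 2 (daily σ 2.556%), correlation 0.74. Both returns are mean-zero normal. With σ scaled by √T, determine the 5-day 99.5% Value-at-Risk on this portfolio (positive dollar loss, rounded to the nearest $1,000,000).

$168,000,000

σ_p = √(0.72²·2.57² + 0.28²·2.556² + 2·0.74·0.72·0.28·2.57·2.556) = 2.428%.
σ_{5d} = 2.428% × √5 = 5.429%.
z(99.5%) = 2.576.
VaR = 2.576 × 5.429% = 13.985%; on $1,200,000,000 that is $167,820,000.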